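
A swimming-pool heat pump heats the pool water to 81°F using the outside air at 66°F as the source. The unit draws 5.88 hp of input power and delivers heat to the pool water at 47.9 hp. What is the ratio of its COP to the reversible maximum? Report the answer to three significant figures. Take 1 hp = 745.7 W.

COP_actual = Q̇_H/Ẇ = 47.90/5.880 = 8.146.
In absolute terms T_C = 292.04 K and T_H = 300.37 K, so ΔT = 8.333 K.
COP_Carnot = T_H/ΔT = 300.37/8.333 = 36.04.
η_II = COP_actual/COP_Carnot = 8.146/36.04 = 0.2260.

0.226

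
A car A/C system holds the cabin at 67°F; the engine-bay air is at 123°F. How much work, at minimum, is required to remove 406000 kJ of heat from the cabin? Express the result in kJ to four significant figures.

43170 kJ

In absolute terms T_C = 292.59 K and T_H = 323.71 K, so ΔT = 31.11 K.
The reversible limit is COP_R = T_C/ΔT = 9.405, so W_min = Q_C/COP = Q_C·ΔT/T_C.
W_min = 406000 × 31.11/292.59 = 43170 kJ.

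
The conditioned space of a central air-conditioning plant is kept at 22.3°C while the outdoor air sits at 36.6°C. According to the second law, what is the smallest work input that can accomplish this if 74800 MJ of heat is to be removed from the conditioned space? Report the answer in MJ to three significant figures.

In absolute terms T_C = 295.45 K and T_H = 309.75 K, so ΔT = 14.30 K.
The reversible limit is COP_R = T_C/ΔT = 20.66, so W_min = Q_C/COP = Q_C·ΔT/T_C.
W_min = 74800 × 14.30/295.45 = 3620 MJ.

3620 MJ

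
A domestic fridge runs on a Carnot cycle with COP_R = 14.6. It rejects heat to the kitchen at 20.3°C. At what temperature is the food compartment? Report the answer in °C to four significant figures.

For a Carnot refrigerator COP_R = T_C/(T_H − T_C), so T_C = COP·T_H/(1 + COP).
With T_H = 293.45 K, T_C = 14.6 × 293.45/15.60 = 274.64 K.
Converting, 274.64 K = 1.49°C.

1.489 °C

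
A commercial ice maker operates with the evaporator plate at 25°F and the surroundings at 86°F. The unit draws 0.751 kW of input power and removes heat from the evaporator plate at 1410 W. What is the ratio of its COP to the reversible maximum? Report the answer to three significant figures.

0.236

Converting, Q̇_C = 1410 W = 1.410 kW, so COP_actual = Q̇_C/Ẇ = 1.410/0.7510 = 1.877.
In absolute terms T_C = 269.26 K and T_H = 303.15 K, so ΔT = 33.89 K.
COP_Carnot = T_C/ΔT = 269.26/33.89 = 7.945.
η_II = COP_actual/COP_Carnot = 1.877/7.945 = 0.2363.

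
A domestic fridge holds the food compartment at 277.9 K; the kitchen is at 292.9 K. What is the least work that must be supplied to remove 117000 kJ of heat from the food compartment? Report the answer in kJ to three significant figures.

6320 kJ

The reservoir spacing is ΔT = 292.9 − 277.9 = 15.00 K.
The reversible limit is COP_R = T_C/ΔT = 18.53, so W_min = Q_C/COP = Q_C·ΔT/T_C.
W_min = 117000 × 15.00/277.90 = 6315 kJ.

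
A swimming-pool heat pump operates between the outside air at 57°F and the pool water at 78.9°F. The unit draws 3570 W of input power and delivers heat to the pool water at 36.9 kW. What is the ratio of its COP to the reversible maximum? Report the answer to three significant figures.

Converting, Q̇_H = 36.90 kW = 36900 W, so COP_actual = Q̇_H/Ẇ = 36900/3570 = 10.34.
In absolute terms T_C = 287.04 K and T_H = 299.21 K, so ΔT = 12.17 K.
COP_Carnot = T_H/ΔT = 299.21/12.17 = 24.59.
η_II = COP_actual/COP_Carnot = 10.34/24.59 = 0.4203.

0.420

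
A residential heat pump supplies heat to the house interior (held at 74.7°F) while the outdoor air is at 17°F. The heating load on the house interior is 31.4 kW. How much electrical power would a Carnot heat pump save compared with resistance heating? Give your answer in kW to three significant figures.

28.0 kW

In absolute terms T_C = 264.82 K and T_H = 296.87 K, so ΔT = 32.06 K.
COP_Carnot = T_H/ΔT = 296.87/32.06 = 9.261.
Resistance heating needs Ẇ_res = Q̇_H = 31.40 kW; the reversible heat pump needs only Ẇ_hp = Q̇_H/COP = 3.390 kW.
Saving = 31.40 − 3.390 = 28.01 kW.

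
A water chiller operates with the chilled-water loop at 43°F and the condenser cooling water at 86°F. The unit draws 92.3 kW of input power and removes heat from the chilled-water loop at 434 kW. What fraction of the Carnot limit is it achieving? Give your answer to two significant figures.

COP_actual = Q̇_C/Ẇ = 434.0/92.30 = 4.702.
In absolute terms T_C = 279.26 K and T_H = 303.15 K, so ΔT = 23.89 K.
COP_Carnot = T_C/ΔT = 279.26/23.89 = 11.69.
η_II = COP_actual/COP_Carnot = 4.702/11.69 = 0.4022.

0.40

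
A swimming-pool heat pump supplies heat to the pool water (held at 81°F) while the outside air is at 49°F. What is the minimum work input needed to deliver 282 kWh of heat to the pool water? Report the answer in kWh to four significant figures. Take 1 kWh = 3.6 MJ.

In absolute terms T_C = 282.59 K and T_H = 300.37 K, so ΔT = 17.78 K.
The reversible limit is COP_HP = T_H/ΔT = 16.90, so W_min = Q_H/COP = Q_H·ΔT/T_H.
W_min = 282.0 × 17.78/300.37 = 16.69 kWh.

16.69 kWh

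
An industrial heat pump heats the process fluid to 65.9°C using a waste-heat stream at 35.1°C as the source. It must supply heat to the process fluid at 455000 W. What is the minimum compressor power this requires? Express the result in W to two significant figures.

In absolute terms T_C = 308.25 K and T_H = 339.05 K, so ΔT = 30.80 K.
COP_Carnot = T_H/ΔT = 339.05/30.80 = 11.01.
Ẇ_min = Q̇/COP_Carnot = 455000/11.01 = 41330 W.

41000 W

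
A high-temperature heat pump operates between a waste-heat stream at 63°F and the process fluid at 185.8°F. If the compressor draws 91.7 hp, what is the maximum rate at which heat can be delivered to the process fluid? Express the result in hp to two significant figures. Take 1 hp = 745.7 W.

In absolute terms T_C = 290.37 K and T_H = 358.59 K, so ΔT = 68.22 K.
COP_Carnot = T_H/ΔT = 358.59/68.22 = 5.256.
Q̇_max = COP_Carnot × Ẇ = 5.256 × 91.70 hp = 482.0 hp.

480 hp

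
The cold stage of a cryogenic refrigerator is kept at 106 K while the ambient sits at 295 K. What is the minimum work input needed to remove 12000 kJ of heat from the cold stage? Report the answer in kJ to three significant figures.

The reservoir spacing is ΔT = 295 − 106 = 189.0 K.
The reversible limit is COP_R = T_C/ΔT = 0.5608, so W_min = Q_C/COP = Q_C·ΔT/T_C.
W_min = 12000 × 189.0/106.00 = 21400 kJ.

21400 kJ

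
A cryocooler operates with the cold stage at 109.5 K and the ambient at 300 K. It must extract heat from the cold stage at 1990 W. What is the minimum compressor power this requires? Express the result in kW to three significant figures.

The reservoir spacing is ΔT = 300 − 109.5 = 190.5 K.
COP_Carnot = T_C/ΔT = 109.50/190.5 = 0.5748.
Ẇ_min = Q̇/COP_Carnot = 1990/0.5748 = 3462 W = 3.462 kW.

3.46 kW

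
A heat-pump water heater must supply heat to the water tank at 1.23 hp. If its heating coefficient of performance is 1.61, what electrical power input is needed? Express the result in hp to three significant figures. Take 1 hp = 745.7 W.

Ẇ = Q̇_H/COP_HP = 1.230/1.61 = 0.7640 hp.

0.764 hp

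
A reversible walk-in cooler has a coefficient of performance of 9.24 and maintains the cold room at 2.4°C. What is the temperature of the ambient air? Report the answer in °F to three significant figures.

90.0 °F

COP_R = T_C/(T_H − T_C) gives T_H − T_C = T_C/COP.
With T_C = 275.55 K, T_H = 275.55 × (1 + 1/9.24) = 305.37 K.
Converting, 305.37 K = 90.00°F.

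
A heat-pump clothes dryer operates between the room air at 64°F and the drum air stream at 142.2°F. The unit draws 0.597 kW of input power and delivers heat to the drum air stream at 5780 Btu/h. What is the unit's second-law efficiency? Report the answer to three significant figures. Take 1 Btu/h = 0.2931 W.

0.369

Converting, Q̇_H = 5780 Btu/h = 1.694 kW, so COP_actual = Q̇_H/Ẇ = 1.694/0.5970 = 2.838.
In absolute terms T_C = 290.93 K and T_H = 334.37 K, so ΔT = 43.44 K.
COP_Carnot = T_H/ΔT = 334.37/43.44 = 7.697.
η_II = COP_actual/COP_Carnot = 2.838/7.697 = 0.3687.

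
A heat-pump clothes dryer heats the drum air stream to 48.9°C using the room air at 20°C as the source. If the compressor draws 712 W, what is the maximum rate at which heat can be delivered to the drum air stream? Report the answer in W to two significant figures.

7900 W

In absolute terms T_C = 293.15 K and T_H = 322.05 K, so ΔT = 28.90 K.
COP_Carnot = T_H/ΔT = 322.05/28.90 = 11.14.
Q̇_max = COP_Carnot × Ẇ = 11.14 × 712.0 W = 7934 W.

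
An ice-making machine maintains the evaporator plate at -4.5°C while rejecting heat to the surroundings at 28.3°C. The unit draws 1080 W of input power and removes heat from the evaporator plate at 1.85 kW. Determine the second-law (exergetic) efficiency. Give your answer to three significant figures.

Converting, Q̇_C = 1.850 kW = 1850 W, so COP_actual = Q̇_C/Ẇ = 1850/1080 = 1.713.
In absolute terms T_C = 268.65 K and T_H = 301.45 K, so ΔT = 32.80 K.
COP_Carnot = T_C/ΔT = 268.65/32.80 = 8.191.
η_II = COP_actual/COP_Carnot = 1.713/8.191 = 0.2091.

0.209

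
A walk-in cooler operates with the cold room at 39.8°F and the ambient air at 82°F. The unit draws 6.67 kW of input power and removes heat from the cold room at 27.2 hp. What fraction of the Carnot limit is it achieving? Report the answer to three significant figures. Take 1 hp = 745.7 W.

0.257

Converting, Q̇_C = 27.20 hp = 20.28 kW, so COP_actual = Q̇_C/Ẇ = 20.28/6.670 = 3.041.
In absolute terms T_C = 277.48 K and T_H = 300.93 K, so ΔT = 23.44 K.
COP_Carnot = T_C/ΔT = 277.48/23.44 = 11.84.
η_II = COP_actual/COP_Carnot = 3.041/11.84 = 0.2569.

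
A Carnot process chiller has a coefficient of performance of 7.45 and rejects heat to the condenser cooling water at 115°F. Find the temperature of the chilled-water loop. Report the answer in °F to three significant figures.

47.0 °F

For a Carnot refrigerator COP_R = T_C/(T_H − T_C), so T_C = COP·T_H/(1 + COP).
With T_H = 319.26 K, T_C = 7.45 × 319.26/8.450 = 281.48 K.
Converting, 281.48 K = 46.99°F.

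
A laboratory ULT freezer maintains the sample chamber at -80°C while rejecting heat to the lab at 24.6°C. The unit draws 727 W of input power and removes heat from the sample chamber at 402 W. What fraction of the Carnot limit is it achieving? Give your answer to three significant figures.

0.299

COP_actual = Q̇_C/Ẇ = 402.0/727.0 = 0.5530.
In absolute terms T_C = 193.15 K and T_H = 297.75 K, so ΔT = 104.6 K.
COP_Carnot = T_C/ΔT = 193.15/104.6 = 1.847.
η_II = COP_actual/COP_Carnot = 0.5530/1.847 = 0.2995.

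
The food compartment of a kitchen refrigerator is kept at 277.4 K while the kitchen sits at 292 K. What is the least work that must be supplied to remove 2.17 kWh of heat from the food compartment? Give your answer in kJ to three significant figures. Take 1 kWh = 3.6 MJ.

The reservoir spacing is ΔT = 292 − 277.4 = 14.60 K.
The reversible limit is COP_R = T_C/ΔT = 19.00, so W_min = Q_C/COP = Q_C·ΔT/T_C.
W_min = 2.170 × 14.60/277.40 = 0.1142 kWh = 411.2 kJ.

411 kJ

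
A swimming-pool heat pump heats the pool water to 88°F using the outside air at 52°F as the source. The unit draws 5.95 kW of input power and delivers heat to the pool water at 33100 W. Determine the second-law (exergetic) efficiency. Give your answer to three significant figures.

Converting, Q̇_H = 33100 W = 33.10 kW, so COP_actual = Q̇_H/Ẇ = 33.10/5.950 = 5.563.
In absolute terms T_C = 284.26 K and T_H = 304.26 K, so ΔT = 20.00 K.
COP_Carnot = T_H/ΔT = 304.26/20.00 = 15.21.
η_II = COP_actual/COP_Carnot = 5.563/15.21 = 0.3657.

0.366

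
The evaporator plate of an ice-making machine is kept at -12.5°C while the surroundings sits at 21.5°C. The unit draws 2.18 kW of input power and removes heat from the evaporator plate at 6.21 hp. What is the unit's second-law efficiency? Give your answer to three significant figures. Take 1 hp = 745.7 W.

0.277

Converting, Q̇_C = 6.210 hp = 4.631 kW, so COP_actual = Q̇_C/Ẇ = 4.631/2.180 = 2.124.
In absolute terms T_C = 260.65 K and T_H = 294.65 K, so ΔT = 34.00 K.
COP_Carnot = T_C/ΔT = 260.65/34.00 = 7.666.
η_II = COP_actual/COP_Carnot = 2.124/7.666 = 0.2771.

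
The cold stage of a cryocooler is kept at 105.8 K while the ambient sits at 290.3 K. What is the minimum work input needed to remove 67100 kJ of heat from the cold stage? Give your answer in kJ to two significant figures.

120000 kJ

The reservoir spacing is ΔT = 290.3 − 105.8 = 184.5 K.
The reversible limit is COP_R = T_C/ΔT = 0.5734, so W_min = Q_C/COP = Q_C·ΔT/T_C.
W_min = 67100 × 184.5/105.80 = 117000 kJ.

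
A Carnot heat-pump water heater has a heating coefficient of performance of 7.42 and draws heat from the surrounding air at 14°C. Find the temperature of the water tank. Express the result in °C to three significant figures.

COP_HP = T_H/(T_H − T_C) rearranges to T_H = COP·T_C/(COP − 1).
With T_C = 287.15 K, T_H = 7.42 × 287.15/6.420 = 331.88 K.
Converting, 331.88 K = 58.73°C.

58.7 °C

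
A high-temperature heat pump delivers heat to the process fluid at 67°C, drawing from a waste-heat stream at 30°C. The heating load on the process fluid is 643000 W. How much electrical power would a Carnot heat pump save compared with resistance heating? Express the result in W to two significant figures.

In absolute terms T_C = 303.15 K and T_H = 340.15 K, so ΔT = 37.00 K.
COP_Carnot = T_H/ΔT = 340.15/37.00 = 9.193.
Resistance heating needs Ẇ_res = Q̇_H = 643000 W; the reversible heat pump needs only Ẇ_hp = Q̇_H/COP = 69940 W.
Saving = 643000 − 69940 = 573100 W.

570000 W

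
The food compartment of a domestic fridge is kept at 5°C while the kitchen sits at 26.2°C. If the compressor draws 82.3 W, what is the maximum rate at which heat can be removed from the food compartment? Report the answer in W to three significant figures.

1080 W

In absolute terms T_C = 278.15 K and T_H = 299.35 K, so ΔT = 21.20 K.
COP_Carnot = T_C/ΔT = 278.15/21.20 = 13.12.
Q̇_max = COP_Carnot × Ẇ = 13.12 × 82.30 W = 1080 W.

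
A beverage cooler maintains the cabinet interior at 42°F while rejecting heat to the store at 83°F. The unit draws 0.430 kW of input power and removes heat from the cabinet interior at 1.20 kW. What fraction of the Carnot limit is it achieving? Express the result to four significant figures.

COP_actual = Q̇_C/Ẇ = 1.200/0.4300 = 2.791.
In absolute terms T_C = 278.71 K and T_H = 301.48 K, so ΔT = 22.78 K.
COP_Carnot = T_C/ΔT = 278.71/22.78 = 12.24.
η_II = COP_actual/COP_Carnot = 2.791/12.24 = 0.2281.

0.2281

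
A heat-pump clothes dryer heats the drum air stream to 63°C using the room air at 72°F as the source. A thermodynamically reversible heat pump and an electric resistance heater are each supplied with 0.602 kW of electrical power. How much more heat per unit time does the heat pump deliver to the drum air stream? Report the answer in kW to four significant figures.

4.361 kW

In absolute terms T_C = 295.37 K and T_H = 336.15 K, so ΔT = 40.78 K.
COP_Carnot = T_H/ΔT = 336.15/40.78 = 8.243.
The heat pump delivers Q̇_H = COP × Ẇ = 4.963 kW; the resistance heater delivers Ẇ = 0.6020 kW.
Extra = (COP − 1)·Ẇ = 4.361 kW.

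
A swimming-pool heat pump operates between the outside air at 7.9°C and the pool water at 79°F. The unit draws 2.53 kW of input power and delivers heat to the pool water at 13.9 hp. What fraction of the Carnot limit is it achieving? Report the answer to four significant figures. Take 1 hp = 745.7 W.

0.2493

Converting, Q̇_H = 13.90 hp = 10.37 kW, so COP_actual = Q̇_H/Ẇ = 10.37/2.530 = 4.097.
In absolute terms T_C = 281.05 K and T_H = 299.26 K, so ΔT = 18.21 K.
COP_Carnot = T_H/ΔT = 299.26/18.21 = 16.43.
η_II = COP_actual/COP_Carnot = 4.097/16.43 = 0.2493.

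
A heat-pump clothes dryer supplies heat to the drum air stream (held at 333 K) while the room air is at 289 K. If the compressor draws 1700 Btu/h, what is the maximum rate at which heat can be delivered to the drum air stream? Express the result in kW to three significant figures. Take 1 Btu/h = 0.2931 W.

3.77 kW

The reservoir spacing is ΔT = 333 − 289 = 44.00 K.
COP_Carnot = T_H/ΔT = 333.00/44.00 = 7.568.
Q̇_max = COP_Carnot × Ẇ = 7.568 × 1700 Btu/h = 12870 Btu/h = 3.771 kW.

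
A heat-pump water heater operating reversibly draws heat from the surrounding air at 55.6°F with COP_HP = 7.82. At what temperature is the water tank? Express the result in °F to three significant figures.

131 °F

COP_HP = T_H/(T_H − T_C) rearranges to T_H = COP·T_C/(COP − 1).
With T_C = 286.26 K, T_H = 7.82 × 286.26/6.820 = 328.23 K.
Converting, 328.23 K = 131.15°F.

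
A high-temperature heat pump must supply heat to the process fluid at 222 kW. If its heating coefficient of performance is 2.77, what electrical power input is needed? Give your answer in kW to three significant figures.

80.1 kW

Ẇ = Q̇_H/COP_HP = 222.0/2.77 = 80.14 kW.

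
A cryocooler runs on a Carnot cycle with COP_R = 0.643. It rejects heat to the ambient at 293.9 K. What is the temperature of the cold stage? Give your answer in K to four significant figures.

For a Carnot refrigerator COP_R = T_C/(T_H − T_C), so T_C = COP·T_H/(1 + COP).
With T_H = 293.90 K, T_C = 0.643 × 293.90/1.643 = 115.02 K.

115.0 K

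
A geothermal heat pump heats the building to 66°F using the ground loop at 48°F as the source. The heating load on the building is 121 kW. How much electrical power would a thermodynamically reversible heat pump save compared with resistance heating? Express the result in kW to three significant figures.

117 kW

In absolute terms T_C = 282.04 K and T_H = 292.04 K, so ΔT = 10.00 K.
COP_Carnot = T_H/ΔT = 292.04/10.00 = 29.20.
Resistance heating needs Ẇ_res = Q̇_H = 121.0 kW; the reversible heat pump needs only Ẇ_hp = Q̇_H/COP = 4.143 kW.
Saving = 121.0 − 4.143 = 116.9 kW.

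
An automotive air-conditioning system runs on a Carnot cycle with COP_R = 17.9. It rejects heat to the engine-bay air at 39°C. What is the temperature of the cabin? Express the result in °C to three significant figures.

For a Carnot refrigerator COP_R = T_C/(T_H − T_C), so T_C = COP·T_H/(1 + COP).
With T_H = 312.15 K, T_C = 17.9 × 312.15/18.90 = 295.63 K.
Converting, 295.63 K = 22.48°C.

22.5 °C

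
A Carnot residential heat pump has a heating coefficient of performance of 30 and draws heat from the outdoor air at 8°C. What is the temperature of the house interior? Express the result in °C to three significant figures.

17.7 °C

COP_HP = T_H/(T_H − T_C) rearranges to T_H = COP·T_C/(COP − 1).
With T_C = 281.15 K, T_H = 30 × 281.15/29.00 = 290.84 K.
Converting, 290.84 K = 17.69°C.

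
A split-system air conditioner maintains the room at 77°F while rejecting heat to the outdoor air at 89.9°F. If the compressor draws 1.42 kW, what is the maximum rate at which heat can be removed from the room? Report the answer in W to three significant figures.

59100 W

In absolute terms T_C = 298.15 K and T_H = 305.32 K, so ΔT = 7.167 K.
COP_Carnot = T_C/ΔT = 298.15/7.167 = 41.60.
Q̇_max = COP_Carnot × Ẇ = 41.60 × 1.420 kW = 59.08 kW = 59080 W.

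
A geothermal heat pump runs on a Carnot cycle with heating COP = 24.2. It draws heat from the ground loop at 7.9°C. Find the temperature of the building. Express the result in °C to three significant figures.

COP_HP = T_H/(T_H − T_C) rearranges to T_H = COP·T_C/(COP − 1).
With T_C = 281.05 K, T_H = 24.2 × 281.05/23.20 = 293.16 K.
Converting, 293.16 K = 20.01°C.

20.0 °C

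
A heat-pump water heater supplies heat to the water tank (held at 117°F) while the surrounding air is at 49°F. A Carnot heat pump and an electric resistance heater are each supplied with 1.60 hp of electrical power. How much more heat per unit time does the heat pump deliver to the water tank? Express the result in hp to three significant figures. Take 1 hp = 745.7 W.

In absolute terms T_C = 282.59 K and T_H = 320.37 K, so ΔT = 37.78 K.
COP_Carnot = T_H/ΔT = 320.37/37.78 = 8.480.
The heat pump delivers Q̇_H = COP × Ẇ = 13.57 hp; the resistance heater delivers Ẇ = 1.600 hp.
Extra = (COP − 1)·Ẇ = 11.97 hp.

12.0 hp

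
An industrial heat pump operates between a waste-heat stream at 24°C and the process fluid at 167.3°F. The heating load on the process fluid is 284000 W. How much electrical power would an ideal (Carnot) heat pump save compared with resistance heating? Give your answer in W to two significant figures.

240000 W

In absolute terms T_C = 297.15 K and T_H = 348.32 K, so ΔT = 51.17 K.
COP_Carnot = T_H/ΔT = 348.32/51.17 = 6.807.
Resistance heating needs Ẇ_res = Q̇_H = 284000 W; the reversible heat pump needs only Ẇ_hp = Q̇_H/COP = 41720 W.
Saving = 284000 − 41720 = 242300 W.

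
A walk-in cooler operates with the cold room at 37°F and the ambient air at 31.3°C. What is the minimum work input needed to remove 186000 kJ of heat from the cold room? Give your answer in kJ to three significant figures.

In absolute terms T_C = 275.93 K and T_H = 304.45 K, so ΔT = 28.52 K.
The reversible limit is COP_R = T_C/ΔT = 9.674, so W_min = Q_C/COP = Q_C·ΔT/T_C.
W_min = 186000 × 28.52/275.93 = 19230 kJ.

19200 kJ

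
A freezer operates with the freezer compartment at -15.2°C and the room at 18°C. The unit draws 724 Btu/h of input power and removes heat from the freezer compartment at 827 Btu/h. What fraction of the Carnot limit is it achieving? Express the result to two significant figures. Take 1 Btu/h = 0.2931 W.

0.15

COP_actual = Q̇_C/Ẇ = 827.0/724.0 = 1.142.
In absolute terms T_C = 257.95 K and T_H = 291.15 K, so ΔT = 33.20 K.
COP_Carnot = T_C/ΔT = 257.95/33.20 = 7.770.
η_II = COP_actual/COP_Carnot = 1.142/7.770 = 0.1470.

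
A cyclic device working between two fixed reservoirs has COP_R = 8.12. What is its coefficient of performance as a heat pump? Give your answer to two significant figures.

The first law on one cycle gives Q_H = Q_C + W, so Q_H/W = Q_C/W + 1.
COP_HP = COP_R + 1 = 8.12 + 1 = 9.12.

9.1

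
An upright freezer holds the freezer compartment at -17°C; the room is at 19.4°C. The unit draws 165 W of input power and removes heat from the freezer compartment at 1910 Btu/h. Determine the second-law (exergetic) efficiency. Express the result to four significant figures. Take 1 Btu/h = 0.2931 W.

Converting, Q̇_C = 1910 Btu/h = 559.8 W, so COP_actual = Q̇_C/Ẇ = 559.8/165.0 = 3.393.
In absolute terms T_C = 256.15 K and T_H = 292.55 K, so ΔT = 36.40 K.
COP_Carnot = T_C/ΔT = 256.15/36.40 = 7.037.
η_II = COP_actual/COP_Carnot = 3.393/7.037 = 0.4821.

0.4821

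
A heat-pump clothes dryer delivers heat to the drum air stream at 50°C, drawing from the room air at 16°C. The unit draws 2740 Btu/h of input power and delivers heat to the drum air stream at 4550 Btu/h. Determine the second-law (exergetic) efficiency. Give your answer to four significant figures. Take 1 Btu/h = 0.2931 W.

0.1747

COP_actual = Q̇_H/Ẇ = 4550/2740 = 1.661.
In absolute terms T_C = 289.15 K and T_H = 323.15 K, so ΔT = 34.00 K.
COP_Carnot = T_H/ΔT = 323.15/34.00 = 9.504.
η_II = COP_actual/COP_Carnot = 1.661/9.504 = 0.1747.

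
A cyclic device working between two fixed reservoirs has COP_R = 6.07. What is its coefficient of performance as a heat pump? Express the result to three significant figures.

The first law on one cycle gives Q_H = Q_C + W, so Q_H/W = Q_C/W + 1.
COP_HP = COP_R + 1 = 6.07 + 1 = 7.07.

7.07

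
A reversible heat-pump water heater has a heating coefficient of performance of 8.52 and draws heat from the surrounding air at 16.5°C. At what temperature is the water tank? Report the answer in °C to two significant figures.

55 °C

COP_HP = T_H/(T_H − T_C) rearranges to T_H = COP·T_C/(COP − 1).
With T_C = 289.65 K, T_H = 8.52 × 289.65/7.520 = 328.17 K.
Converting, 328.17 K = 55.02°C.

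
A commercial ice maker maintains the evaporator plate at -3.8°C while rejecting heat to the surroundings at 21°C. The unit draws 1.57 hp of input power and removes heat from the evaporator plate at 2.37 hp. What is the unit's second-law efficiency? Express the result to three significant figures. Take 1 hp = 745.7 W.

COP_actual = Q̇_C/Ẇ = 2.370/1.570 = 1.510.
In absolute terms T_C = 269.35 K and T_H = 294.15 K, so ΔT = 24.80 K.
COP_Carnot = T_C/ΔT = 269.35/24.80 = 10.86.
η_II = COP_actual/COP_Carnot = 1.510/10.86 = 0.1390.

0.139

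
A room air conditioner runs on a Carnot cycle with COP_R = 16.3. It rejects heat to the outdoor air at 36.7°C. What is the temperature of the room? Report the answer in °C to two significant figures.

For a Carnot refrigerator COP_R = T_C/(T_H − T_C), so T_C = COP·T_H/(1 + COP).
With T_H = 309.85 K, T_C = 16.3 × 309.85/17.30 = 291.94 K.
Converting, 291.94 K = 18.79°C.

19 °C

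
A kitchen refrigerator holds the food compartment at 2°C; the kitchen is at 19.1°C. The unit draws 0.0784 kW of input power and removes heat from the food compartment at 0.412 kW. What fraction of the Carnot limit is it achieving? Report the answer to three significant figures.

COP_actual = Q̇_C/Ẇ = 0.4120/0.07840 = 5.255.
In absolute terms T_C = 275.15 K and T_H = 292.25 K, so ΔT = 17.10 K.
COP_Carnot = T_C/ΔT = 275.15/17.10 = 16.09.
η_II = COP_actual/COP_Carnot = 5.255/16.09 = 0.3266.

0.327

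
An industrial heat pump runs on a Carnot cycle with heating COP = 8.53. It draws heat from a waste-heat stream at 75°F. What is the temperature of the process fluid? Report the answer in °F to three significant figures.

COP_HP = T_H/(T_H − T_C) rearranges to T_H = COP·T_C/(COP − 1).
With T_C = 297.04 K, T_H = 8.53 × 297.04/7.530 = 336.49 K.
Converting, 336.49 K = 146.01°F.

146 °F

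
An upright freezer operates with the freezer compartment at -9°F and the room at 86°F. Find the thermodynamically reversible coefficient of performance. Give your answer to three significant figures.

In absolute terms T_C = 250.37 K and T_H = 303.15 K, so ΔT = 52.78 K.
For a reversible cycle, COP_Carnot = T_C/ΔT = 250.37/52.78 = 4.744.

4.74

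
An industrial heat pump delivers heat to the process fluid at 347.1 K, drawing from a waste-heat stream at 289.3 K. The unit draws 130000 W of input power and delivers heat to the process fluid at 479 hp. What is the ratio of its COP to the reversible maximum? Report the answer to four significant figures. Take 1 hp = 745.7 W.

0.4575

Converting, Q̇_H = 479.0 hp = 357200 W, so COP_actual = Q̇_H/Ẇ = 357200/130000 = 2.748.
The reservoir spacing is ΔT = 347.1 − 289.3 = 57.80 K.
COP_Carnot = T_H/ΔT = 347.10/57.80 = 6.005.
η_II = COP_actual/COP_Carnot = 2.748/6.005 = 0.4575.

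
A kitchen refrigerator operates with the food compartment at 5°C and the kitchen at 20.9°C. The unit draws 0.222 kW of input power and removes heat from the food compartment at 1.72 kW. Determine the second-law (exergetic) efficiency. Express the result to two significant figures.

0.44

COP_actual = Q̇_C/Ẇ = 1.720/0.2220 = 7.748.
In absolute terms T_C = 278.15 K and T_H = 294.05 K, so ΔT = 15.90 K.
COP_Carnot = T_C/ΔT = 278.15/15.90 = 17.49.
η_II = COP_actual/COP_Carnot = 7.748/17.49 = 0.4429.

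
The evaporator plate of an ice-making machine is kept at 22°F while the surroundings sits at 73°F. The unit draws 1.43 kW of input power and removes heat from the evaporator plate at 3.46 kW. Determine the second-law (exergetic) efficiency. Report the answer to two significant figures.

0.26

COP_actual = Q̇_C/Ẇ = 3.460/1.430 = 2.420.
In absolute terms T_C = 267.59 K and T_H = 295.93 K, so ΔT = 28.33 K.
COP_Carnot = T_C/ΔT = 267.59/28.33 = 9.445.
η_II = COP_actual/COP_Carnot = 2.420/9.445 = 0.2562.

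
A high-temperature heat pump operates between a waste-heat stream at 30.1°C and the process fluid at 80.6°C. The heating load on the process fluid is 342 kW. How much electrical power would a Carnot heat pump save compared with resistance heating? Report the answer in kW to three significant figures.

In absolute terms T_C = 303.25 K and T_H = 353.75 K, so ΔT = 50.50 K.
COP_Carnot = T_H/ΔT = 353.75/50.50 = 7.005.
Resistance heating needs Ẇ_res = Q̇_H = 342.0 kW; the reversible heat pump needs only Ẇ_hp = Q̇_H/COP = 48.82 kW.
Saving = 342.0 − 48.82 = 293.2 kW.

293 kW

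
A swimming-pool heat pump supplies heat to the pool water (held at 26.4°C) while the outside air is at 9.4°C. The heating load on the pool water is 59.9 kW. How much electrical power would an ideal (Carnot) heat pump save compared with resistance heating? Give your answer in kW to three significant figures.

56.5 kW

In absolute terms T_C = 282.55 K and T_H = 299.55 K, so ΔT = 17.00 K.
COP_Carnot = T_H/ΔT = 299.55/17.00 = 17.62.
Resistance heating needs Ẇ_res = Q̇_H = 59.90 kW; the reversible heat pump needs only Ẇ_hp = Q̇_H/COP = 3.399 kW.
Saving = 59.90 − 3.399 = 56.50 kW.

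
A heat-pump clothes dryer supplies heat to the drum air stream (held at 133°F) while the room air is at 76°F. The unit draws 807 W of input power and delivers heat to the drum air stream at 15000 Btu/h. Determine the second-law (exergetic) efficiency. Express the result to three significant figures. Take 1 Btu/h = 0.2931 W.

Converting, Q̇_H = 15000 Btu/h = 4397 W, so COP_actual = Q̇_H/Ẇ = 4397/807.0 = 5.448.
In absolute terms T_C = 297.59 K and T_H = 329.26 K, so ΔT = 31.67 K.
COP_Carnot = T_H/ΔT = 329.26/31.67 = 10.40.
η_II = COP_actual/COP_Carnot = 5.448/10.40 = 0.5240.

0.524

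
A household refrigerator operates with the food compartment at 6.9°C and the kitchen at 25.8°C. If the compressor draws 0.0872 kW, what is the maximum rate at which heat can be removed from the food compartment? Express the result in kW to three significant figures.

1.29 kW

In absolute terms T_C = 280.05 K and T_H = 298.95 K, so ΔT = 18.90 K.
COP_Carnot = T_C/ΔT = 280.05/18.90 = 14.82.
Q̇_max = COP_Carnot × Ẇ = 14.82 × 0.08720 kW = 1.292 kW.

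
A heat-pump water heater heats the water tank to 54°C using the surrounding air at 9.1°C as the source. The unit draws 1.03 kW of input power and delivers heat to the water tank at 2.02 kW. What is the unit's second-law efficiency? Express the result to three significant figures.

0.269

COP_actual = Q̇_H/Ẇ = 2.020/1.030 = 1.961.
In absolute terms T_C = 282.25 K and T_H = 327.15 K, so ΔT = 44.90 K.
COP_Carnot = T_H/ΔT = 327.15/44.90 = 7.286.
η_II = COP_actual/COP_Carnot = 1.961/7.286 = 0.2692.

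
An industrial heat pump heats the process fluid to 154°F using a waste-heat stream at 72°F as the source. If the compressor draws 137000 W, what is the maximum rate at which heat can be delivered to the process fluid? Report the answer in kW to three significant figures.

1030 kW

In absolute terms T_C = 295.37 K and T_H = 340.93 K, so ΔT = 45.56 K.
COP_Carnot = T_H/ΔT = 340.93/45.56 = 7.484.
Q̇_max = COP_Carnot × Ẇ = 7.484 × 137000 W = 1025000 W = 1025 kW.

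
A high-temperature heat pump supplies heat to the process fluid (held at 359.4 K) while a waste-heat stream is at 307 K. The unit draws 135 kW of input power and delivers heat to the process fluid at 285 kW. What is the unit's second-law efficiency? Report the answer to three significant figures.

0.308

COP_actual = Q̇_H/Ẇ = 285.0/135.0 = 2.111.
The reservoir spacing is ΔT = 359.4 − 307 = 52.40 K.
COP_Carnot = T_H/ΔT = 359.40/52.40 = 6.859.
η_II = COP_actual/COP_Carnot = 2.111/6.859 = 0.3078.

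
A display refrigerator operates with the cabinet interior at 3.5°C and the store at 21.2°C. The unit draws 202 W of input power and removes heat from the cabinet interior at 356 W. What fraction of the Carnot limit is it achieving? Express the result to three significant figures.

0.113

COP_actual = Q̇_C/Ẇ = 356.0/202.0 = 1.762.
In absolute terms T_C = 276.65 K and T_H = 294.35 K, so ΔT = 17.70 K.
COP_Carnot = T_C/ΔT = 276.65/17.70 = 15.63.
η_II = COP_actual/COP_Carnot = 1.762/15.63 = 0.1128.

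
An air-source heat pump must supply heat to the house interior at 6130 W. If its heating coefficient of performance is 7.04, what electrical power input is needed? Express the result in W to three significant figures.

Ẇ = Q̇_H/COP_HP = 6130/7.04 = 870.7 W.

871 W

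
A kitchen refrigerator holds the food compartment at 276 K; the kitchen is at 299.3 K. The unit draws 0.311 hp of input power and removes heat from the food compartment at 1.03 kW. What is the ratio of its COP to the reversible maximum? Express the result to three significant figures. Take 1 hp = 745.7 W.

0.375

Converting, Q̇_C = 1.030 kW = 1.381 hp, so COP_actual = Q̇_C/Ẇ = 1.381/0.3110 = 4.441.
The reservoir spacing is ΔT = 299.3 − 276 = 23.30 K.
COP_Carnot = T_C/ΔT = 276.00/23.30 = 11.85.
η_II = COP_actual/COP_Carnot = 4.441/11.85 = 0.3749.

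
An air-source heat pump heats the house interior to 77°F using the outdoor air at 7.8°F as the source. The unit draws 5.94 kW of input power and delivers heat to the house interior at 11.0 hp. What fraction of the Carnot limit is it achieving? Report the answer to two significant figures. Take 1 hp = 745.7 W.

Converting, Q̇_H = 11.00 hp = 8.203 kW, so COP_actual = Q̇_H/Ẇ = 8.203/5.940 = 1.381.
In absolute terms T_C = 259.71 K and T_H = 298.15 K, so ΔT = 38.44 K.
COP_Carnot = T_H/ΔT = 298.15/38.44 = 7.755.
η_II = COP_actual/COP_Carnot = 1.381/7.755 = 0.1781.

0.18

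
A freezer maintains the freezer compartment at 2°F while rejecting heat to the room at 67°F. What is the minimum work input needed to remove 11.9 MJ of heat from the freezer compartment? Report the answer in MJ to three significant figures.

1.68 MJ

In absolute terms T_C = 256.48 K and T_H = 292.59 K, so ΔT = 36.11 K.
The reversible limit is COP_R = T_C/ΔT = 7.103, so W_min = Q_C/COP = Q_C·ΔT/T_C.
W_min = 11.90 × 36.11/256.48 = 1.675 MJ.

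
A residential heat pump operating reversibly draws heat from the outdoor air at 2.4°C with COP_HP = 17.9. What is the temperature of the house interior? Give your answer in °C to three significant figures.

COP_HP = T_H/(T_H − T_C) rearranges to T_H = COP·T_C/(COP − 1).
With T_C = 275.55 K, T_H = 17.9 × 275.55/16.90 = 291.85 K.
Converting, 291.85 K = 18.70°C.

18.7 °C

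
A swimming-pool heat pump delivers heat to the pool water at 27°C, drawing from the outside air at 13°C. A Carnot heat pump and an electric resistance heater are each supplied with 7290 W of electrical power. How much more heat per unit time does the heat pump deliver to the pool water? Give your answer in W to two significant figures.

In absolute terms T_C = 286.15 K and T_H = 300.15 K, so ΔT = 14.00 K.
COP_Carnot = T_H/ΔT = 300.15/14.00 = 21.44.
The heat pump delivers Q̇_H = COP × Ẇ = 156300 W; the resistance heater delivers Ẇ = 7290 W.
Extra = (COP − 1)·Ẇ = 149000 W.

150000 W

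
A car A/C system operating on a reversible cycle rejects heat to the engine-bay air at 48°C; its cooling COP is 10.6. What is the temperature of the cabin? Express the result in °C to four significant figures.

20.31 °C

For a Carnot refrigerator COP_R = T_C/(T_H − T_C), so T_C = COP·T_H/(1 + COP).
With T_H = 321.15 K, T_C = 10.6 × 321.15/11.60 = 293.46 K.
Converting, 293.46 K = 20.31°C.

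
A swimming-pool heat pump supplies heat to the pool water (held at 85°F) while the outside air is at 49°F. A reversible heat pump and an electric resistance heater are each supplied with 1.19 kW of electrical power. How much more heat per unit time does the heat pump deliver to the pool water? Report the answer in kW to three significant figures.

In absolute terms T_C = 282.59 K and T_H = 302.59 K, so ΔT = 20.00 K.
COP_Carnot = T_H/ΔT = 302.59/20.00 = 15.13.
The heat pump delivers Q̇_H = COP × Ẇ = 18.00 kW; the resistance heater delivers Ẇ = 1.190 kW.
Extra = (COP − 1)·Ẇ = 16.81 kW.

16.8 kW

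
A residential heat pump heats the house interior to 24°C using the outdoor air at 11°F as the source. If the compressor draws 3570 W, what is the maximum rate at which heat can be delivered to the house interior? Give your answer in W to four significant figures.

29740 W

In absolute terms T_C = 261.48 K and T_H = 297.15 K, so ΔT = 35.67 K.
COP_Carnot = T_H/ΔT = 297.15/35.67 = 8.331.
Q̇_max = COP_Carnot × Ẇ = 8.331 × 3570 W = 29740 W.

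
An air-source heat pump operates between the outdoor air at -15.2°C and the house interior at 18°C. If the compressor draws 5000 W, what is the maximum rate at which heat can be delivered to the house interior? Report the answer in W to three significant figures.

43800 W

In absolute terms T_C = 257.95 K and T_H = 291.15 K, so ΔT = 33.20 K.
COP_Carnot = T_H/ΔT = 291.15/33.20 = 8.770.
Q̇_max = COP_Carnot × Ẇ = 8.770 × 5000 W = 43850 W.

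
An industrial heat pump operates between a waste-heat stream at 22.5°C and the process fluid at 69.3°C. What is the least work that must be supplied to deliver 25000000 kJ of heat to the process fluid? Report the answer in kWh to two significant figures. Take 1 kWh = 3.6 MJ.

In absolute terms T_C = 295.65 K and T_H = 342.45 K, so ΔT = 46.80 K.
The reversible limit is COP_HP = T_H/ΔT = 7.317, so W_min = Q_H/COP = Q_H·ΔT/T_H.
W_min = 25000000 × 46.80/342.45 = 3417000 kJ = 949.0 kWh.

950 kWh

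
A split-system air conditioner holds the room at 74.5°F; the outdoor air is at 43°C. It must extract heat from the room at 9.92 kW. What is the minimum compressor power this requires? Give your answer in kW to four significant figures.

0.6481 kW

In absolute terms T_C = 296.76 K and T_H = 316.15 K, so ΔT = 19.39 K.
COP_Carnot = T_C/ΔT = 296.76/19.39 = 15.31.
Ẇ_min = Q̇/COP_Carnot = 9.920/15.31 = 0.6481 kW.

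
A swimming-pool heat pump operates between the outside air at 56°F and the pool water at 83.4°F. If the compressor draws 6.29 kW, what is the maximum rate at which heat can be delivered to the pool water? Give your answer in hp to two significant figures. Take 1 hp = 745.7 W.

170 hp

In absolute terms T_C = 286.48 K and T_H = 301.71 K, so ΔT = 15.22 K.
COP_Carnot = T_H/ΔT = 301.71/15.22 = 19.82.
Q̇_max = COP_Carnot × Ẇ = 19.82 × 6.290 kW = 124.7 kW = 167.2 hp.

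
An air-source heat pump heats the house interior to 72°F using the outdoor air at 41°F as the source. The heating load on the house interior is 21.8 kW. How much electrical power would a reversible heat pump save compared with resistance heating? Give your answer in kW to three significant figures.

20.5 kW

In absolute terms T_C = 278.15 K and T_H = 295.37 K, so ΔT = 17.22 K.
COP_Carnot = T_H/ΔT = 295.37/17.22 = 17.15.
Resistance heating needs Ẇ_res = Q̇_H = 21.80 kW; the reversible heat pump needs only Ẇ_hp = Q̇_H/COP = 1.271 kW.
Saving = 21.80 − 1.271 = 20.53 kW.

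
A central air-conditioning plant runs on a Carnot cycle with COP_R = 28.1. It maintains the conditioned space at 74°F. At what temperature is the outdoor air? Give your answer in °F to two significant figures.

93 °F

COP_R = T_C/(T_H − T_C) gives T_H − T_C = T_C/COP.
With T_C = 296.48 K, T_H = 296.48 × (1 + 1/28.1) = 307.03 K.
Converting, 307.03 K = 92.99°F.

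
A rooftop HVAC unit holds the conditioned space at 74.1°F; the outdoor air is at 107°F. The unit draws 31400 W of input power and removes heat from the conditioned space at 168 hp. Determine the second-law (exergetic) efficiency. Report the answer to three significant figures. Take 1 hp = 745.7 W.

0.246

Converting, Q̇_C = 168.0 hp = 125300 W, so COP_actual = Q̇_C/Ẇ = 125300/31400 = 3.990.
In absolute terms T_C = 296.54 K and T_H = 314.82 K, so ΔT = 18.28 K.
COP_Carnot = T_C/ΔT = 296.54/18.28 = 16.22.
η_II = COP_actual/COP_Carnot = 3.990/16.22 = 0.2459.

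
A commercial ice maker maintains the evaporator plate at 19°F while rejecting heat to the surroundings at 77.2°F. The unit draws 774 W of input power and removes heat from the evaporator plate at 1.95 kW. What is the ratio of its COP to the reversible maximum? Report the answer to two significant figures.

Converting, Q̇_C = 1.950 kW = 1950 W, so COP_actual = Q̇_C/Ẇ = 1950/774.0 = 2.519.
In absolute terms T_C = 265.93 K and T_H = 298.26 K, so ΔT = 32.33 K.
COP_Carnot = T_C/ΔT = 265.93/32.33 = 8.225.
η_II = COP_actual/COP_Carnot = 2.519/8.225 = 0.3063.

0.31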